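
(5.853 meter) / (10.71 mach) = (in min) 2.675e-05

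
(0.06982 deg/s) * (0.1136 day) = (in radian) 11.96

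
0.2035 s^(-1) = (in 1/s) 0.2035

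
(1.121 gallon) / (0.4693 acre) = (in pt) 0.006334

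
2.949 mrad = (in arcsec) 608.3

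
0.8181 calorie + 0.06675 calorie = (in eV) 2.311e+19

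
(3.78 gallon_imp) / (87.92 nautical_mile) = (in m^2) 1.055e-07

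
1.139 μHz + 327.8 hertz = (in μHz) 3.278e+08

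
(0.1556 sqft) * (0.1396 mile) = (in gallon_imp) 714.4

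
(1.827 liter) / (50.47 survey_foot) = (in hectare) 1.188e-08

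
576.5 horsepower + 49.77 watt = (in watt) 4.299e+05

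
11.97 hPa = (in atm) 0.01181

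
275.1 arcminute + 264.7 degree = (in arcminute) 1.616e+04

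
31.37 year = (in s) 9.893e+08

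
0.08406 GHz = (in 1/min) 5.044e+09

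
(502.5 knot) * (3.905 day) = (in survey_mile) 5.42e+04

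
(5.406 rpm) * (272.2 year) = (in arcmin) 1.671e+13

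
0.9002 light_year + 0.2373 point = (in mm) 8.517e+18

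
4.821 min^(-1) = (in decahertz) 0.008035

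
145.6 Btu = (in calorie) 3.672e+04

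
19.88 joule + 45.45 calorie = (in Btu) 0.1991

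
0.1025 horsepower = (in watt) 76.43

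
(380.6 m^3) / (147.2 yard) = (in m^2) 2.828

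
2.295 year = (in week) 119.7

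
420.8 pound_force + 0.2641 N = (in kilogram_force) 190.9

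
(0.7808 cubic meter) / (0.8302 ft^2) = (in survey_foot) 33.21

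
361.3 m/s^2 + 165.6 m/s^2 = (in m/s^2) 526.9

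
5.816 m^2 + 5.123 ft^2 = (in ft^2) 67.73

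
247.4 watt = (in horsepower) 0.3318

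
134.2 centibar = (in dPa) 1.342e+06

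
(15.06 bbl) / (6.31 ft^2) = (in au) 2.73e-11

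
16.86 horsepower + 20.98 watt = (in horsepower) 16.89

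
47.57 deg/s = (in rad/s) 0.8303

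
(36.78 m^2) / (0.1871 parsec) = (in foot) 2.09e-14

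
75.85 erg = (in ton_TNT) 1.813e-15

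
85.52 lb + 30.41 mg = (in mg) 3.879e+07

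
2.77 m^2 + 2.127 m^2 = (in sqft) 52.71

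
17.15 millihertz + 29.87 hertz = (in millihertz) 2.989e+04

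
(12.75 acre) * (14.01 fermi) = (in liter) 7.229e-07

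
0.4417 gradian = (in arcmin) 23.85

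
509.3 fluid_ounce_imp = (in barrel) 0.09102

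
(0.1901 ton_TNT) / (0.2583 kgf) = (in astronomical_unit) 0.002099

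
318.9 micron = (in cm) 0.03189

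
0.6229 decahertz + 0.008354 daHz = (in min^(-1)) 378.8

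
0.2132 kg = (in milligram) 2.132e+05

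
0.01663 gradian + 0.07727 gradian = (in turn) 0.0002347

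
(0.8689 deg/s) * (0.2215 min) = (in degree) 11.55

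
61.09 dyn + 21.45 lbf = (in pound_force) 21.45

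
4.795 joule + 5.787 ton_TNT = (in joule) 2.421e+10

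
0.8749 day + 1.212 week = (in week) 1.337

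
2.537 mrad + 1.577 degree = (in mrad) 30.06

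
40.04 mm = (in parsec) 1.298e-18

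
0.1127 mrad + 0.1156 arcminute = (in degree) 0.008384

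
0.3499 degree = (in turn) 0.0009719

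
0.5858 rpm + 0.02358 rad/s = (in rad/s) 0.08492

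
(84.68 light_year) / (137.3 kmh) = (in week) 3.473e+10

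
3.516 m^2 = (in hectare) 0.0003516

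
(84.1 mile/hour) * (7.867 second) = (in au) 1.977e-09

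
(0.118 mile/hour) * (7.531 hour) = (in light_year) 1.512e-13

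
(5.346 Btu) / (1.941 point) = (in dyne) 8.237e+11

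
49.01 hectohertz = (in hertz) 4901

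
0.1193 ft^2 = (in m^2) 0.01108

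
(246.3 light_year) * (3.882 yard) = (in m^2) 8.271e+18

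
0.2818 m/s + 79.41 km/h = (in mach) 0.06561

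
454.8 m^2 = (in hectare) 0.04548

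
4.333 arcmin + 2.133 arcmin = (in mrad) 1.881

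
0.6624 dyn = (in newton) 6.624e-06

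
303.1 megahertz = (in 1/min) 1.819e+10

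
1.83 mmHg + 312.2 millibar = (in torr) 236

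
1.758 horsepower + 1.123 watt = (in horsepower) 1.76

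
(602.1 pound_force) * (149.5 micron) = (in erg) 4.004e+06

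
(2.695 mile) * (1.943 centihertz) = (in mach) 0.2475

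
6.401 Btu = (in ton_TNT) 1.614e-06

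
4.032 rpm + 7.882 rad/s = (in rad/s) 8.304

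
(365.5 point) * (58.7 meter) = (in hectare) 0.0007569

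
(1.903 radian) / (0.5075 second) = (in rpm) 35.81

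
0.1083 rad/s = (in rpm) 1.034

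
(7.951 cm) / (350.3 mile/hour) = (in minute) 8.462e-06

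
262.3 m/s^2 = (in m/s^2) 262.3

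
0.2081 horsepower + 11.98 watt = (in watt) 167.2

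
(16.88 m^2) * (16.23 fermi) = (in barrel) 1.723e-12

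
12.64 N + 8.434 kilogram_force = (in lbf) 21.44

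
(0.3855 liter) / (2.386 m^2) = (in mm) 0.1616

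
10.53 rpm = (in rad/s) 1.103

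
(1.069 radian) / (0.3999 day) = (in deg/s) 0.001773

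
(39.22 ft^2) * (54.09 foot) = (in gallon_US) 1.587e+04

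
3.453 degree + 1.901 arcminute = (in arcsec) 1.254e+04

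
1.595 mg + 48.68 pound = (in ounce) 778.9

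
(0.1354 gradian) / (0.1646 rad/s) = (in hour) 3.589e-06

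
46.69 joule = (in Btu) 0.04425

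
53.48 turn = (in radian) 336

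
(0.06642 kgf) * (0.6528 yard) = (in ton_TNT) 9.293e-11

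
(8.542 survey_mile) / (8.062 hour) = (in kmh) 1.705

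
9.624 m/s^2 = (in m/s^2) 9.624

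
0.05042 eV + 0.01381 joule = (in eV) 8.62e+16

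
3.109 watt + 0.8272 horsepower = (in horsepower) 0.8314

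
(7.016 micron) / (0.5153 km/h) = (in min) 8.169e-07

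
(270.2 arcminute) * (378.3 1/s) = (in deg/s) 1704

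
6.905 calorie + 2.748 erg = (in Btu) 0.02738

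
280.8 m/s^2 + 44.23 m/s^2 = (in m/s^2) 325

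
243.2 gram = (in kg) 0.2432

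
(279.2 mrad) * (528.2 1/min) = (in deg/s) 140.8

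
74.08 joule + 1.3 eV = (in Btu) 0.07021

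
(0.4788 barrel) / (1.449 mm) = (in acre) 0.01298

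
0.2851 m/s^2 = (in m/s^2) 0.2851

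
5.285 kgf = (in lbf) 11.65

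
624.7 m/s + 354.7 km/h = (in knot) 1406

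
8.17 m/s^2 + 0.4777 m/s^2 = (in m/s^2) 8.648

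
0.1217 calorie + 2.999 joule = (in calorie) 0.8385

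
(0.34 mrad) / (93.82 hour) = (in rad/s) 1.007e-09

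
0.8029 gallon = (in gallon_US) 0.8029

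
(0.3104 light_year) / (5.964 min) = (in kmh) 2.954e+13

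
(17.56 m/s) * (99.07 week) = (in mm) 1.052e+12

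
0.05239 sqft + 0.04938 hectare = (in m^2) 493.8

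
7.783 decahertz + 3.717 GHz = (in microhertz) 3.717e+15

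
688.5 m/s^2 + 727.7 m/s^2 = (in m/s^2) 1416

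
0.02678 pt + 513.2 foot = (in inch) 6158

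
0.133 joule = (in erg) 1.33e+06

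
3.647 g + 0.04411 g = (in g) 3.691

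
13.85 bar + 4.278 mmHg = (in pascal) 1.386e+06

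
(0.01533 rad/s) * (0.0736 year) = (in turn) 5663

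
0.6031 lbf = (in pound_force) 0.6031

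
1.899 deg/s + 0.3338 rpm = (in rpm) 0.6503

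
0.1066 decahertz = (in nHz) 1.066e+09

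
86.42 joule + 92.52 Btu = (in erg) 9.77e+11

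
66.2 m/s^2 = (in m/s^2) 66.2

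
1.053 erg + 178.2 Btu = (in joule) 1.88e+05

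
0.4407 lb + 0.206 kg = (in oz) 14.32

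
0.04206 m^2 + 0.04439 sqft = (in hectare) 4.618e-06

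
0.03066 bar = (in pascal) 3066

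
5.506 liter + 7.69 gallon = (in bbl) 0.2177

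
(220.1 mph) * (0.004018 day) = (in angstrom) 3.416e+14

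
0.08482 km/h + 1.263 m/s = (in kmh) 4.632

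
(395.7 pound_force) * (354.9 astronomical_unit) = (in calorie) 2.234e+16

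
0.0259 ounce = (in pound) 0.001619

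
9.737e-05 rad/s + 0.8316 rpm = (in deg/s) 4.995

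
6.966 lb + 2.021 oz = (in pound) 7.092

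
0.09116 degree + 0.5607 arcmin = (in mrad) 1.754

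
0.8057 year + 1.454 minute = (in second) 2.541e+07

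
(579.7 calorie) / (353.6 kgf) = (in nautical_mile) 0.0003777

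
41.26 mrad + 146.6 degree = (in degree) 149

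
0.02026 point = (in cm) 0.0007147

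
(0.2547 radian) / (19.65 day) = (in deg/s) 8.596e-06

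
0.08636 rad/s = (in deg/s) 4.948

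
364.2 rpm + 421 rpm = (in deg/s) 4711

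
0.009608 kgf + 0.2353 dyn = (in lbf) 0.02118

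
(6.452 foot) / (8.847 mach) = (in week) 1.079e-09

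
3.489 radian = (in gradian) 222.1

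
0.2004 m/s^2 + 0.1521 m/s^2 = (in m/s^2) 0.3525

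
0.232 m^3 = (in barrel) 1.459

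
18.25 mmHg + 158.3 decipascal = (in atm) 0.02417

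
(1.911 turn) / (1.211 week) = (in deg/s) 0.0009393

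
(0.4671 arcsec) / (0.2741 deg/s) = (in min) 7.889e-06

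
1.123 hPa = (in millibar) 1.123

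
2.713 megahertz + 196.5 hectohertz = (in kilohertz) 2733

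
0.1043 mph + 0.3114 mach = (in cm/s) 1.061e+04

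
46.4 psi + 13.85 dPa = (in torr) 2400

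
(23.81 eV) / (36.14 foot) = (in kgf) 3.531e-20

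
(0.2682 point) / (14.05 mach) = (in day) 2.289e-13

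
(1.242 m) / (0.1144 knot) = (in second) 21.1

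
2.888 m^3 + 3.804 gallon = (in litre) 2902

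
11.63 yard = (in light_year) 1.124e-15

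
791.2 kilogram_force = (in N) 7759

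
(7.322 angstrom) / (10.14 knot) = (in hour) 3.899e-14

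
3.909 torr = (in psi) 0.07559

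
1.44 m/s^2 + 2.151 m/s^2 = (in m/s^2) 3.591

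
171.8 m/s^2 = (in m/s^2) 171.8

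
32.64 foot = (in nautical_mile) 0.005372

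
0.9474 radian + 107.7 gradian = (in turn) 0.42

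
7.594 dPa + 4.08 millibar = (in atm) 0.004034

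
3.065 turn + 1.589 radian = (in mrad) 2.085e+04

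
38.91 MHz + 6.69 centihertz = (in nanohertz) 3.891e+16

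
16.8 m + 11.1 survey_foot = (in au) 1.349e-10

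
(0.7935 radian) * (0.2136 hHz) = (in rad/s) 16.95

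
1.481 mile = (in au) 1.593e-08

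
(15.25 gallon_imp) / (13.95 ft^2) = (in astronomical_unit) 3.576e-13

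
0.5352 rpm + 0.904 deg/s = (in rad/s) 0.07182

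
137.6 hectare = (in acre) 340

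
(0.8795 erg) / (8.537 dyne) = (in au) 6.887e-15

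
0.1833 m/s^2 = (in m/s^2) 0.1833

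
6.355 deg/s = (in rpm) 1.059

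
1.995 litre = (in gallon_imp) 0.4388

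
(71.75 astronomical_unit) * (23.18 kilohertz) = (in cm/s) 2.488e+19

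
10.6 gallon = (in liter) 40.13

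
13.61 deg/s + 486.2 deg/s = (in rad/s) 8.723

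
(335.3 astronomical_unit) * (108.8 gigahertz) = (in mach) 1.603e+22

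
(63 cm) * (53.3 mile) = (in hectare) 5.404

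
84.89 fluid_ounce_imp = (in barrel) 0.01517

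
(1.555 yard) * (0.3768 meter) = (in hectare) 5.358e-05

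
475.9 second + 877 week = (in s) 5.304e+08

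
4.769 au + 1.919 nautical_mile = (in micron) 7.134e+17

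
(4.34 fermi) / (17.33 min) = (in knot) 8.113e-18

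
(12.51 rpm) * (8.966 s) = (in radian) 11.75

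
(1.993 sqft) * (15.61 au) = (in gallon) 1.142e+14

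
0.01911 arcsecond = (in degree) 5.308e-06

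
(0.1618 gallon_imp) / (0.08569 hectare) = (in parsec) 2.782e-23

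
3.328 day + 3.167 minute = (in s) 2.877e+05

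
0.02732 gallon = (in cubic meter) 0.0001034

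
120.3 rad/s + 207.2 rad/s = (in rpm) 3127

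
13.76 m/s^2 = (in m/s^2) 13.76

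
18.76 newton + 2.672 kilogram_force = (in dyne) 4.496e+06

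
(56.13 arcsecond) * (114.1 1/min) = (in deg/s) 0.02965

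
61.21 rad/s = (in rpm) 584.5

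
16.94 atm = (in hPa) 1.716e+04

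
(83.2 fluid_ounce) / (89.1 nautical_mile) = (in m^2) 1.491e-08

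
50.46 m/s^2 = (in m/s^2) 50.46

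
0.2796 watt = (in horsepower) 0.0003749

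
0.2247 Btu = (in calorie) 56.66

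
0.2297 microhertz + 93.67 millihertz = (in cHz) 9.367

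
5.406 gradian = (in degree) 4.865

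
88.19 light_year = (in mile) 5.184e+14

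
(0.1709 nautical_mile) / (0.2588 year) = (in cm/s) 0.003878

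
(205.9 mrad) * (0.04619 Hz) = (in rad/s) 0.009511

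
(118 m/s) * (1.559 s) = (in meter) 184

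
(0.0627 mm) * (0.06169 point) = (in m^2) 1.365e-09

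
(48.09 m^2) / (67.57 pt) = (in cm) 2.017e+05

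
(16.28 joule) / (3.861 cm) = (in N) 421.7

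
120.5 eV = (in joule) 1.931e-17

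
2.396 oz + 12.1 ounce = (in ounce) 14.5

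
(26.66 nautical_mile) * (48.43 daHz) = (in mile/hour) 5.349e+07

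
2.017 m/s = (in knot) 3.921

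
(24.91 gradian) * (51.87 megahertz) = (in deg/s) 1.163e+09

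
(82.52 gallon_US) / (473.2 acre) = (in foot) 5.352e-07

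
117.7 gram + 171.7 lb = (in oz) 2751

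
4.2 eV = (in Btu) 6.378e-22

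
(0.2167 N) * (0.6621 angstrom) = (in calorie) 3.429e-12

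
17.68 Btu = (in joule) 1.865e+04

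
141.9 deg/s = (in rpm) 23.65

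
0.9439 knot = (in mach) 0.001426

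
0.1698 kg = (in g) 169.8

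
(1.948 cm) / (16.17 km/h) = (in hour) 1.205e-06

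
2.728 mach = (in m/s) 928.9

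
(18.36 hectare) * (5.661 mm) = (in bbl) 6537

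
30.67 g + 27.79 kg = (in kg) 27.82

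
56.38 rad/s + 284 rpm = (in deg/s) 4934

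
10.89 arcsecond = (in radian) 5.28e-05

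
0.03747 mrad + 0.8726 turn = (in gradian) 349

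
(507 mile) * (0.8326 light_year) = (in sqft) 6.918e+22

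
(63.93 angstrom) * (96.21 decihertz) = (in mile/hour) 1.376e-07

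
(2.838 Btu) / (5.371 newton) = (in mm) 5.575e+05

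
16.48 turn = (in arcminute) 3.56e+05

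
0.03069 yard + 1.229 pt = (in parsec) 9.235e-19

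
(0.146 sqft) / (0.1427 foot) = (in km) 0.0003118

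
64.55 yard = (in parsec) 1.913e-15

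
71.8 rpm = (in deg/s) 430.8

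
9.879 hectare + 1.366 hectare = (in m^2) 1.124e+05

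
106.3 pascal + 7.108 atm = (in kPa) 720.3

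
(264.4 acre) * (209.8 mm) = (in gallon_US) 5.93e+07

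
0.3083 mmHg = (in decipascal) 411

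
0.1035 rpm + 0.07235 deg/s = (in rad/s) 0.0121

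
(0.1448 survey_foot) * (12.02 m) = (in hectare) 5.305e-05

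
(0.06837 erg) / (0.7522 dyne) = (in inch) 0.03578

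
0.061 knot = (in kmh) 0.113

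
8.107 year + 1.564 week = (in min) 4.277e+06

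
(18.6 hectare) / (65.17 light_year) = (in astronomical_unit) 2.017e-24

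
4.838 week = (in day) 33.87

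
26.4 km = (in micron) 2.64e+10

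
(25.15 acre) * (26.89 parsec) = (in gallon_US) 2.231e+25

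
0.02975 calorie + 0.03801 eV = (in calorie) 0.02975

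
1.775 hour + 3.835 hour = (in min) 336.6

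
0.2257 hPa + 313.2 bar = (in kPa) 3.132e+04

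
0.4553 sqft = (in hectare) 4.23e-06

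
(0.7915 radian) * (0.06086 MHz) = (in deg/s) 2.76e+06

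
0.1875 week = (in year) 0.003596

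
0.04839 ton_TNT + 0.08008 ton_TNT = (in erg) 5.375e+15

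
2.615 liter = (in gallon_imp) 0.5752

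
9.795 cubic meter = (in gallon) 2588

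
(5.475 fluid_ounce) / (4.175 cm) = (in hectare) 3.878e-07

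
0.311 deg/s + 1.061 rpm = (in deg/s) 6.677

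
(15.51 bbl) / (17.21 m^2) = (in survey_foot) 0.4701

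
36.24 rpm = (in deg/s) 217.4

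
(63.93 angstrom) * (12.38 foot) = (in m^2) 2.412e-08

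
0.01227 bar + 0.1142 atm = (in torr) 96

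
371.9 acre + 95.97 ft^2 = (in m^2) 1.505e+06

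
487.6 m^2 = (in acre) 0.1205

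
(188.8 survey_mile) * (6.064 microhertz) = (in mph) 4.122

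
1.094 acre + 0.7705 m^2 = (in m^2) 4428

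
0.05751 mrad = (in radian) 5.751e-05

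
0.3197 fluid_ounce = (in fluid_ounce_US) 0.3197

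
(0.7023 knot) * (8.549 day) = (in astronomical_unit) 1.784e-06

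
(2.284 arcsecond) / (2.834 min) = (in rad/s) 6.512e-08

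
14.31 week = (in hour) 2404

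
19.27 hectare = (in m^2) 1.927e+05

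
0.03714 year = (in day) 13.56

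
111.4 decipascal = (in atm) 0.0001099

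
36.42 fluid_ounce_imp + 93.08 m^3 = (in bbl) 585.5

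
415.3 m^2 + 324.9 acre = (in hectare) 131.5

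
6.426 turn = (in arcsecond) 8.328e+06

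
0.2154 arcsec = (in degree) 5.983e-05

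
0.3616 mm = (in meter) 0.0003616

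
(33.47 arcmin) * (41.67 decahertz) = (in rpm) 38.74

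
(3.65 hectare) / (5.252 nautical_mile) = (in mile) 0.002332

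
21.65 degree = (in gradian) 24.06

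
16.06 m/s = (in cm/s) 1606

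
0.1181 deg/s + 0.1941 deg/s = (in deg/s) 0.3122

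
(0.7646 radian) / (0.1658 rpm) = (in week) 7.281e-05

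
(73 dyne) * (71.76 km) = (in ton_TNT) 1.252e-08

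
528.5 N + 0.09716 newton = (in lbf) 118.8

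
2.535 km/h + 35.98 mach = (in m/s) 1.225e+04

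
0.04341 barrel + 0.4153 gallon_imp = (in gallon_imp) 1.933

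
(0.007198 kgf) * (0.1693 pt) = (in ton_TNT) 1.008e-15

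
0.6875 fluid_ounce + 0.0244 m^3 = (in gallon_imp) 5.372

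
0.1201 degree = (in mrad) 2.096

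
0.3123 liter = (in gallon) 0.0825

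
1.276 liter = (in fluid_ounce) 43.15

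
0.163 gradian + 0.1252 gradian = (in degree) 0.2594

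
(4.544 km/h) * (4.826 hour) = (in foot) 7.195e+04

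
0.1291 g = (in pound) 0.0002846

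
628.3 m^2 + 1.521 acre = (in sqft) 7.302e+04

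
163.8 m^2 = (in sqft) 1763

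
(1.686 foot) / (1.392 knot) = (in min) 0.01196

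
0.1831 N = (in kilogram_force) 0.01867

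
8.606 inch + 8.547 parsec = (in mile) 1.639e+14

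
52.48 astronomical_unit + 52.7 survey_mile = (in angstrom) 7.851e+22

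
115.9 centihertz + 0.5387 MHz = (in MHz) 0.5387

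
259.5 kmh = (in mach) 0.2117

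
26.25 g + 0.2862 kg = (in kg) 0.3125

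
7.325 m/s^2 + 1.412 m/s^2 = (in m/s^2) 8.737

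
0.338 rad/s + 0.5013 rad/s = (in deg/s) 48.09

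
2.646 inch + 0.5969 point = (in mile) 4.189e-05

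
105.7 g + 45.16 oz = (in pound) 3.056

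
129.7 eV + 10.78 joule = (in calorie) 2.576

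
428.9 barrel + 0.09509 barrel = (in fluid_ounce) 2.306e+06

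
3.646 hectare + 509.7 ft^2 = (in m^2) 3.651e+04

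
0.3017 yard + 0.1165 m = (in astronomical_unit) 2.623e-12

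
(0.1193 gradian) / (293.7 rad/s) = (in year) 2.023e-13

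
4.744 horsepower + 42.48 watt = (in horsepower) 4.801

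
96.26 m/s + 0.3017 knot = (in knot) 187.4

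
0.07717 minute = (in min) 0.07717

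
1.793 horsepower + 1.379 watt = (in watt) 1338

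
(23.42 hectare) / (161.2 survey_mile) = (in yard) 0.9873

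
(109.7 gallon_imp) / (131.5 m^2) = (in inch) 0.1493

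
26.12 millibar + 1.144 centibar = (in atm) 0.03707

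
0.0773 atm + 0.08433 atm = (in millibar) 163.8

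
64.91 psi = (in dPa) 4.475e+06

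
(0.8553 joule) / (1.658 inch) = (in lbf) 4.566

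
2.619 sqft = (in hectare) 2.433e-05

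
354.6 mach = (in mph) 2.701e+05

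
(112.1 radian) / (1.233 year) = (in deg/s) 0.0001652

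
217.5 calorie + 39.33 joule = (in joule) 949.4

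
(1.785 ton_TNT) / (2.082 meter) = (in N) 3.587e+09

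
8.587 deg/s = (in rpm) 1.431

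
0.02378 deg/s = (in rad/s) 0.000415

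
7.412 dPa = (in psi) 0.0001075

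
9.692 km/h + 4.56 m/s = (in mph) 16.22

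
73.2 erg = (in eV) 4.569e+13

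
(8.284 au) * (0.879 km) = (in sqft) 1.173e+16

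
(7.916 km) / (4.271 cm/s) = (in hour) 51.48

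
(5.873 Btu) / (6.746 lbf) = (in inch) 8130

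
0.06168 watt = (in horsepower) 8.271e-05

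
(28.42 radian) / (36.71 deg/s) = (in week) 7.334e-05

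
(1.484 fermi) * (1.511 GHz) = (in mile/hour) 5.016e-06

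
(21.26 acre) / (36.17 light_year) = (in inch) 9.899e-12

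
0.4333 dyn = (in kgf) 4.418e-07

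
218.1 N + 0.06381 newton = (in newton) 218.2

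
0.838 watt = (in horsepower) 0.001124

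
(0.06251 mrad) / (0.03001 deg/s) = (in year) 3.784e-09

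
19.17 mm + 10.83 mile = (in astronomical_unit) 1.165e-07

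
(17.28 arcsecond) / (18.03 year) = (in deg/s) 8.442e-12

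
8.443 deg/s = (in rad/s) 0.1474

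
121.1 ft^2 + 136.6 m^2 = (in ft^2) 1591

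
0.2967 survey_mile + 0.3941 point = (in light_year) 5.047e-14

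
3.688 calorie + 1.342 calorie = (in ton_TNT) 5.03e-09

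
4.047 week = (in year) 0.07761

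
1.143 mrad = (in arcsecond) 235.8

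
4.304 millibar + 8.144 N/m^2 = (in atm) 0.004328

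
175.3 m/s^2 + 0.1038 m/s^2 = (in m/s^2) 175.4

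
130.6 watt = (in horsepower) 0.1751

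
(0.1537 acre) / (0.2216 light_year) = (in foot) 9.734e-13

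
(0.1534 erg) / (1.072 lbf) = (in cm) 3.217e-07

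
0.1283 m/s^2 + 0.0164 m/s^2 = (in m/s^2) 0.1447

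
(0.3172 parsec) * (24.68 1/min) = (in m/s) 4.026e+15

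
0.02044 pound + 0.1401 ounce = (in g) 13.24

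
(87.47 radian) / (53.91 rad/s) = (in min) 0.02704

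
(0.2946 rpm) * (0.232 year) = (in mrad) 2.257e+08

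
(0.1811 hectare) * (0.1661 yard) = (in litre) 2.751e+05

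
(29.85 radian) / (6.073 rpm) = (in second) 46.94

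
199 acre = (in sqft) 8.668e+06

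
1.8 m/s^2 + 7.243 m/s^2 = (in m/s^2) 9.043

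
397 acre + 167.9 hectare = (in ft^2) 3.537e+07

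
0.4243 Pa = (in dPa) 4.243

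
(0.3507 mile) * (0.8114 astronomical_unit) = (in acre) 1.693e+10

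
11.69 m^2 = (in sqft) 125.8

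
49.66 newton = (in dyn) 4.966e+06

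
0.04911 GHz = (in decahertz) 4.911e+06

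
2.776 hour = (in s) 9994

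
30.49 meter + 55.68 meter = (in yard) 94.24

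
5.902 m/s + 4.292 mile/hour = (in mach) 0.02297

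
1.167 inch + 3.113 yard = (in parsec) 9.321e-17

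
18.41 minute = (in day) 0.01278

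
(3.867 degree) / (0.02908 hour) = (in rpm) 0.006156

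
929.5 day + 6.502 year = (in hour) 7.927e+04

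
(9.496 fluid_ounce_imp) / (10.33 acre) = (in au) 4.314e-20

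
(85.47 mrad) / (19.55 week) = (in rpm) 6.903e-08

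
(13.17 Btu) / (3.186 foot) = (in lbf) 3217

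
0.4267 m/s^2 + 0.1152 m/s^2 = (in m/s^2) 0.5419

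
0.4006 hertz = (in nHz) 4.006e+08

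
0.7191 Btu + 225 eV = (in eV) 4.735e+21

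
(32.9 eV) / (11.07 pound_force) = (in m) 1.07e-19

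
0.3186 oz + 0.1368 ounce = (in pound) 0.02846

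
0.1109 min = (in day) 7.701e-05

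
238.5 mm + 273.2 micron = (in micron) 2.388e+05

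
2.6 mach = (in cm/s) 8.853e+04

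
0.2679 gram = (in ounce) 0.00945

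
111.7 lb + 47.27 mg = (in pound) 111.7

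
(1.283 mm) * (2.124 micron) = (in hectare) 2.725e-13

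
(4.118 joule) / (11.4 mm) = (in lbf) 81.21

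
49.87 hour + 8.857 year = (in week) 462.1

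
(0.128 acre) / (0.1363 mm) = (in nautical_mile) 2052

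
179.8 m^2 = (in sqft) 1935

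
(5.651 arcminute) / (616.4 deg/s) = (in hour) 4.244e-08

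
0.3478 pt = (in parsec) 3.976e-21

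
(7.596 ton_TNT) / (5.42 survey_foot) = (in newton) 1.924e+10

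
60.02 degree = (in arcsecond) 2.161e+05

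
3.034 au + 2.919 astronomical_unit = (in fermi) 8.906e+26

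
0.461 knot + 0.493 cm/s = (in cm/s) 24.21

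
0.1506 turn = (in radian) 0.9462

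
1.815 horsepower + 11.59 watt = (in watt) 1365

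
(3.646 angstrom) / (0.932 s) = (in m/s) 3.912e-10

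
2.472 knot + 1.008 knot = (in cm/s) 179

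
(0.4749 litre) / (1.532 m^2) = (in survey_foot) 0.001017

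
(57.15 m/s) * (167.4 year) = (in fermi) 3.017e+26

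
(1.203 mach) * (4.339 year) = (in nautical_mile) 3.026e+07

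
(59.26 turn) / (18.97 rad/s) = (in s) 19.63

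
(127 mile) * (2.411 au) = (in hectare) 7.372e+12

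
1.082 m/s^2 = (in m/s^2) 1.082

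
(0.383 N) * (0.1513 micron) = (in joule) 5.795e-08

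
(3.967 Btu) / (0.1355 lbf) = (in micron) 6.944e+09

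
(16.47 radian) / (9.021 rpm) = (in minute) 0.2906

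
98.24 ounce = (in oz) 98.24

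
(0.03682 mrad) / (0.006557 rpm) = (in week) 8.866e-08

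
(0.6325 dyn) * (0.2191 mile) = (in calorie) 0.000533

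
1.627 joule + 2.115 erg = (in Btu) 0.001542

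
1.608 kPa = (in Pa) 1608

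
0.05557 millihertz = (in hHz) 5.557e-07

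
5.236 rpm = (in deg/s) 31.42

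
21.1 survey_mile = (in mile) 21.1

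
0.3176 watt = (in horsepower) 0.0004259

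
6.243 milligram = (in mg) 6.243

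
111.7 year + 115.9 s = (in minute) 5.871e+07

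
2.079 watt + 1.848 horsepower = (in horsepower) 1.851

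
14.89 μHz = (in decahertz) 1.489e-06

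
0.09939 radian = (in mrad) 99.39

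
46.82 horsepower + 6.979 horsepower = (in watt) 4.012e+04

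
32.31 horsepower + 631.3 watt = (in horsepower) 33.16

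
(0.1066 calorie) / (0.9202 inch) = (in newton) 19.08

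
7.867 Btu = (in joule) 8300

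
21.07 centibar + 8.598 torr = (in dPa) 2.222e+05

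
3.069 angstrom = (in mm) 3.069e-07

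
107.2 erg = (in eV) 6.691e+13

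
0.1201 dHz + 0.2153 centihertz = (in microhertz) 1.416e+04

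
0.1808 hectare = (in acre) 0.4468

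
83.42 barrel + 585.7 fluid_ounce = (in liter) 1.328e+04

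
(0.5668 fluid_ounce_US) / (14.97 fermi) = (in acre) 2.767e+05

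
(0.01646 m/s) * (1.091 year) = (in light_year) 5.986e-11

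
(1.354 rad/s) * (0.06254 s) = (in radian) 0.08468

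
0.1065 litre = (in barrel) 0.0006699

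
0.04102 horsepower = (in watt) 30.59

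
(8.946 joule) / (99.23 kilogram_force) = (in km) 9.193e-06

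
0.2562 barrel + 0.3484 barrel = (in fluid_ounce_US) 3250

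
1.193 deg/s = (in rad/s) 0.02082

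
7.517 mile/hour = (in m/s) 3.36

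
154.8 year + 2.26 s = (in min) 8.136e+07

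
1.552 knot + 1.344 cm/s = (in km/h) 2.923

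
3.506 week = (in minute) 3.534e+04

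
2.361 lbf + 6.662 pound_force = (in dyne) 4.014e+06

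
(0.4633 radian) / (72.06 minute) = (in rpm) 0.001023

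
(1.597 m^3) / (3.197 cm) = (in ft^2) 537.7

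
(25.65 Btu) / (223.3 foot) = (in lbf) 89.39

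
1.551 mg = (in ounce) 5.471e-05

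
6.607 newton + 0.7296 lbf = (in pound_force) 2.215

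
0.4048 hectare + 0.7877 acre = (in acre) 1.788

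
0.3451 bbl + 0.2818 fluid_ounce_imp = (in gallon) 14.5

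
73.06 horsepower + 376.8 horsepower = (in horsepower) 449.9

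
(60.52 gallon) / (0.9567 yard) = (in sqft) 2.819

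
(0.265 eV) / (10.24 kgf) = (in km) 4.228e-25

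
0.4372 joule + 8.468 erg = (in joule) 0.4372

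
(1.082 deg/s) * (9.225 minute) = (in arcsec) 2.156e+06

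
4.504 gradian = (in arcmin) 243.2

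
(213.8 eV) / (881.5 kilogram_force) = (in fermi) 3.963e-06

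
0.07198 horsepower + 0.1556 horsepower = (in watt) 169.7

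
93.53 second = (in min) 1.559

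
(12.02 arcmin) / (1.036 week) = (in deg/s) 3.197e-07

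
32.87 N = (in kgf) 3.352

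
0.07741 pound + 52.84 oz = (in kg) 1.533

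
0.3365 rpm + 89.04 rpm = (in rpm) 89.38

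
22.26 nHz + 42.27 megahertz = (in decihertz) 4.227e+08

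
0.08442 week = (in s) 5.106e+04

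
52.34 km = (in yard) 5.724e+04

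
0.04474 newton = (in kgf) 0.004562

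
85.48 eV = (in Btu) 1.298e-20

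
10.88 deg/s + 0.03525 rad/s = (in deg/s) 12.9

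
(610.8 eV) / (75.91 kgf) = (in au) 8.787e-31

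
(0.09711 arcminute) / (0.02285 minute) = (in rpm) 0.0001968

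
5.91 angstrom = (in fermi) 5.91e+05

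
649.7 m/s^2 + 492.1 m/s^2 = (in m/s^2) 1142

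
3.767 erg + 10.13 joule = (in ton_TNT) 2.421e-09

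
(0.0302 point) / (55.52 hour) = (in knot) 1.036e-10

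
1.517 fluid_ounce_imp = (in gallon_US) 0.01139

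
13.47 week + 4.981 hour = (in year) 0.2589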